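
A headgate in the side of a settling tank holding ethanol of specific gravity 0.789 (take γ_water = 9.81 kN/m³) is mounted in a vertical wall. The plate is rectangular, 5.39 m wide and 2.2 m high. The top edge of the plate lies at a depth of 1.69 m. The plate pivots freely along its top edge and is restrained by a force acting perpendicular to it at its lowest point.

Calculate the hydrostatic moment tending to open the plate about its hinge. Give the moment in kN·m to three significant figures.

M ≈ 319 kN·m

γ = 0.789 × 9.81 = 7.74009 kN/m³.
The centroid lies 2.2/2 = 1.1 m below the top edge, so the centroid depth is h_c = 1.69 + 1.1 = 2.79 m.
A = 5.39 × 2.2 = 11.858 m².
Resultant F = γ·h_c·A = 7.74009 × 2.79 × 11.858 = 256.072 kN.
I_c = b·h³/12 = 5.39 × 2.2³/12 = 4.78273 m⁴.
Centre of pressure: y_p = y_c + I_c/(y_c·A) = 2.79 + 4.78273/(2.79 × 11.858) = 2.79 + 0.144564 = 2.93456 m along the plane.
The resultant acts 1.1 + 0.144564 = 1.24456 m (along the plate) below the hinge at the top edge, so the moment about the hinge is M = F × 1.24456 = 256.072 × 1.24456 = 318.697 kN·m.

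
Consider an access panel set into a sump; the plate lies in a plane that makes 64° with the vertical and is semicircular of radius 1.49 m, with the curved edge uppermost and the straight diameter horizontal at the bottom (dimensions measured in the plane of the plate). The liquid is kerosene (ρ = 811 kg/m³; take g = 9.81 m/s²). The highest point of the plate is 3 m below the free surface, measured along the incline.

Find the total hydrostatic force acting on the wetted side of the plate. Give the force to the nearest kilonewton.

γ = ρg = 811 × 9.81 / 1000 = 7.95591 kN/m³.
The plate makes 64° with the vertical, i.e. θ = 90° − 64° = 26° to the horizontal. Measuring y along the incline from the free-surface line, vertical depth h = y·sinθ with sinθ = 0.438371.
The centroid lies 4r/(3π) = 0.632376 m above the diameter, so r − 4r/(3π) = 1.49 − 0.632376 = 0.857624 m below the topmost point, so y_c = 3 + 0.857624 = 3.85762 m and h_c = 3.85762 × 0.438371 = 1.69107 m.
A = πr²/2 = π × 1.49²/2 = 3.48732 m².
Resultant F = γ·h_c·A = 7.95591 × 1.69107 × 3.48732 = 46.9184 kN.

F ≈ 47 kN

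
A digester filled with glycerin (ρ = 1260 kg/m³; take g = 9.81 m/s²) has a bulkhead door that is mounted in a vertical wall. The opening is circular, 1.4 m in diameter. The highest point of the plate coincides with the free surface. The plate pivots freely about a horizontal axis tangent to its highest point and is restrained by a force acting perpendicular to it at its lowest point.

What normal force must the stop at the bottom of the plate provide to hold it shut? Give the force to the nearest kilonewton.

γ = ρg = 1260 × 9.81 / 1000 = 12.3606 kN/m³.
The centroid is at the centre, 0.7 m below the top of the plate, so the centroid depth is h_c = 0.7 m.
A = π(0.7)² = 1.53938 m².
Resultant F = γ·h_c·A = 12.3606 × 0.7 × 1.53938 = 13.3194 kN.
I_c = πr⁴/4 = π × 0.7⁴/4 = 0.188574 m⁴.
Centre of pressure: y_p = y_c + I_c/(y_c·A) = 0.7 + 0.188574/(0.7 × 1.53938) = 0.7 + 0.175 = 0.875 m along the plane.
The resultant acts 0.7 + 0.175 = 0.875 m (along the plate) below the hinge at the top edge, so the moment about the hinge is M = F × 0.875 = 13.3194 × 0.875 = 11.6545 kN·m.
A normal force at the bottom, 1.4 m from the hinge, must supply this moment: P = 11.6545/1.4 = 8.32464 kN.

P ≈ 8 kN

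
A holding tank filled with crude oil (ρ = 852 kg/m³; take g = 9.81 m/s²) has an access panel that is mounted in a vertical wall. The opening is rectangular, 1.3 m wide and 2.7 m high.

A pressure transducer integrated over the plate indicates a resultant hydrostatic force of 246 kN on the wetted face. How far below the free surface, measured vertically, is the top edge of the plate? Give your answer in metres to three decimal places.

d_top ≈ 7.035 m

γ = ρg = 852 × 9.81 / 1000 = 8.35812 kN/m³.
A = 1.3 × 2.7 = 3.51 m².
From F = γ·h_c·A, the centroid depth is h_c = 246/(8.35812 × 3.51) = 8.38532 m.
The centroid lies 2.7/2 = 1.35 m below the top edge, so the top edge sits at h_top = 8.38532 − 1.35 = 7.03532 m below the surface.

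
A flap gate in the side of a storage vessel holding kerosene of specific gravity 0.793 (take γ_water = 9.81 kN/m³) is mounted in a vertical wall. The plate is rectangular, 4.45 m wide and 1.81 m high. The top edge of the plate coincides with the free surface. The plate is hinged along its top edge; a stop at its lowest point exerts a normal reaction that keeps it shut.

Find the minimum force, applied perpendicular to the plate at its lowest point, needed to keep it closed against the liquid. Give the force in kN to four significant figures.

P ≈ 37.80 kN

γ = 0.793 × 9.81 = 7.77933 kN/m³.
The centroid lies 1.81/2 = 0.905 m below the top edge, so the centroid depth is h_c = 0.905 m.
A = 4.45 × 1.81 = 8.0545 m².
Resultant F = γ·h_c·A = 7.77933 × 0.905 × 8.0545 = 56.706 kN.
I_c = b·h³/12 = 4.45 × 1.81³/12 = 2.19895 m⁴.
Centre of pressure: y_p = y_c + I_c/(y_c·A) = 0.905 + 2.19895/(0.905 × 8.0545) = 0.905 + 0.301667 = 1.20667 m along the plane.
The resultant acts 0.905 + 0.301667 = 1.20667 m (along the plate) below the hinge at the top edge, so the moment about the hinge is M = F × 1.20667 = 56.706 × 1.20667 = 68.4254 kN·m.
A normal force at the bottom, 1.81 m from the hinge, must supply this moment: P = 68.4254/1.81 = 37.8041 kN.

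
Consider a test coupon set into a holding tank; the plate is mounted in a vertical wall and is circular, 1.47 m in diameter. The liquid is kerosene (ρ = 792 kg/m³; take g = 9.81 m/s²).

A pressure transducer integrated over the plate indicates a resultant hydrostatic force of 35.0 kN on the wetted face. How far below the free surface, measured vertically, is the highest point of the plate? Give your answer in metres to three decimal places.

γ = ρg = 792 × 9.81 / 1000 = 7.76952 kN/m³.
A = π(0.735)² = 1.69717 m².
From F = γ·h_c·A, the centroid depth is h_c = 35.0/(7.76952 × 1.69717) = 2.65429 m.
The centroid is at the centre, 0.735 m below the top of the plate, so the highest point sits at h_top = 2.65429 − 0.735 = 1.91929 m below the surface.

d_top ≈ 1.919 m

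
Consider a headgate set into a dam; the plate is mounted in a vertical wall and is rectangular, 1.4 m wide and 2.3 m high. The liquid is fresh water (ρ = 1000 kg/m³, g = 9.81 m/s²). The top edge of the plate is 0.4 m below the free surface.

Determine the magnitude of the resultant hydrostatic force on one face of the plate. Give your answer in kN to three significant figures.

F ≈ 49.0 kN

γ = ρg = 1000 × 9.81 = 9810 N/m³ = 9.81 kN/m³.
The centroid lies 2.3/2 = 1.15 m below the top edge, so the centroid depth is h_c = 0.4 + 1.15 = 1.55 m.
A = 1.4 × 2.3 = 3.22 m².
Resultant F = γ·h_c·A = 9.81 × 1.55 × 3.22 = 48.9617 kN.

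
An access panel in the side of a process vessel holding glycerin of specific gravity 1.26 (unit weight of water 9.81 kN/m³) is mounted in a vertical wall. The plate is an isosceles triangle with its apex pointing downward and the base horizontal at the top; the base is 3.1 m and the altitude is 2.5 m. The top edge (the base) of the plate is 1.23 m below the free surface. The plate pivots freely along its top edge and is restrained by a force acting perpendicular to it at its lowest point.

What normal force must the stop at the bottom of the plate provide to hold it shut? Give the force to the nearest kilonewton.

P ≈ 40 kN

γ = 1.26 × 9.81 = 12.3606 kN/m³.
With the apex down, the centroid sits h/3 = 2.5/3 = 0.833333 m below the base (the top edge), so the centroid depth is h_c = 1.23 + 0.833333 = 2.06333 m.
A = ½ × 3.1 × 2.5 = 3.875 m².
Resultant F = γ·h_c·A = 12.3606 × 2.06333 × 3.875 = 98.828 kN.
I_c = b·h³/36 = 3.1 × 2.5³/36 = 1.34549 m⁴.
Centre of pressure: y_p = y_c + I_c/(y_c·A) = 2.06333 + 1.34549/(2.06333 × 3.875) = 2.06333 + 0.168283 = 2.23161 m along the plane.
The resultant acts 0.833333 + 0.168283 = 1.00162 m (along the plate) below the hinge at the top edge, so the moment about the hinge is M = F × 1.00162 = 98.828 × 1.00162 = 98.9881 kN·m.
A normal force at the bottom, 2.5 m from the hinge, must supply this moment: P = 98.9881/2.5 = 39.5952 kN.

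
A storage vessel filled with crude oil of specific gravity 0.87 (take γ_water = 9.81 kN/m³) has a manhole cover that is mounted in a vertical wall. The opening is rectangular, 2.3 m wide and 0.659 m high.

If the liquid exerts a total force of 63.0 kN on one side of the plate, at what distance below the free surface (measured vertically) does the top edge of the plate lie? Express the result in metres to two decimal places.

γ = 0.87 × 9.81 = 8.5347 kN/m³.
A = 2.3 × 0.659 = 1.5157 m².
From F = γ·h_c·A, the centroid depth is h_c = 63.0/(8.5347 × 1.5157) = 4.87011 m.
The centroid lies 0.659/2 = 0.3295 m below the top edge, so the top edge sits at h_top = 4.87011 − 0.3295 = 4.54061 m below the surface.

d_top ≈ 4.54 m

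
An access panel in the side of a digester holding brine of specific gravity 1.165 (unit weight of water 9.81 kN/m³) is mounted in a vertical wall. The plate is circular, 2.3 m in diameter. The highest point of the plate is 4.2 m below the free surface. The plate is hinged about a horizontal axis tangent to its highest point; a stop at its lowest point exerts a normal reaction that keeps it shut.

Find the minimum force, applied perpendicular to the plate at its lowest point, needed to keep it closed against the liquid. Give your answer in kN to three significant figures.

P ≈ 134 kN

γ = 1.165 × 9.81 = 11.42865 kN/m³.
The centroid is at the centre, 1.15 m below the top of the plate, so the centroid depth is h_c = 4.2 + 1.15 = 5.35 m.
A = π(1.15)² = 4.15476 m².
Resultant F = γ·h_c·A = 11.42865 × 5.35 × 4.15476 = 254.036 kN.
I_c = πr⁴/4 = π × 1.15⁴/4 = 1.37367 m⁴.
Centre of pressure: y_p = y_c + I_c/(y_c·A) = 5.35 + 1.37367/(5.35 × 4.15476) = 5.35 + 0.0617992 = 5.4118 m along the plane.
The resultant acts 1.15 + 0.0617992 = 1.2118 m (along the plate) below the hinge at the top edge, so the moment about the hinge is M = F × 1.2118 = 254.036 × 1.2118 = 307.841 kN·m.
A normal force at the bottom, 2.3 m from the hinge, must supply this moment: P = 307.841/2.3 = 133.844 kN.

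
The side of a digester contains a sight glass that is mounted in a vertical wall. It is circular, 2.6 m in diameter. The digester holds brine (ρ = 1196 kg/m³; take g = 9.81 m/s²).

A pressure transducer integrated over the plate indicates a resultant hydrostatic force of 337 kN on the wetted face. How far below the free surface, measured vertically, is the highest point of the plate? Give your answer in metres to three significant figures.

γ = ρg = 1196 × 9.81 / 1000 = 11.73276 kN/m³.
A = π(1.3)² = 5.30929 m².
From F = γ·h_c·A, the centroid depth is h_c = 337/(11.73276 × 5.30929) = 5.40995 m.
The centroid is at the centre, 1.3 m below the top of the plate, so the highest point sits at h_top = 5.40995 − 1.3 = 4.10995 m below the surface.

d_top ≈ 4.11 m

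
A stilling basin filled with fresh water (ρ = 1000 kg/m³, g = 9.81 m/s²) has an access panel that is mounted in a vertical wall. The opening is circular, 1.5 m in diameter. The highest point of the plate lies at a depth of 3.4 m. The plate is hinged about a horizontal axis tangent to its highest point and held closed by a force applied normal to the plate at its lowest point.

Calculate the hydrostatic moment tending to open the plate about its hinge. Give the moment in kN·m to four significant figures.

M ≈ 56.40 kN·m

γ = ρg = 1000 × 9.81 = 9810 N/m³ = 9.81 kN/m³.
The centroid is at the centre, 0.75 m below the top of the plate, so the centroid depth is h_c = 3.4 + 0.75 = 4.15 m.
A = π(0.75)² = 1.76715 m².
Resultant F = γ·h_c·A = 9.81 × 4.15 × 1.76715 = 71.9433 kN.
I_c = πr⁴/4 = π × 0.75⁴/4 = 0.248505 m⁴.
Centre of pressure: y_p = y_c + I_c/(y_c·A) = 4.15 + 0.248505/(4.15 × 1.76715) = 4.15 + 0.0338855 = 4.18389 m along the plane.
The resultant acts 0.75 + 0.0338855 = 0.783886 m (along the plate) below the hinge at the top edge, so the moment about the hinge is M = F × 0.783886 = 71.9433 × 0.783886 = 56.3953 kN·m.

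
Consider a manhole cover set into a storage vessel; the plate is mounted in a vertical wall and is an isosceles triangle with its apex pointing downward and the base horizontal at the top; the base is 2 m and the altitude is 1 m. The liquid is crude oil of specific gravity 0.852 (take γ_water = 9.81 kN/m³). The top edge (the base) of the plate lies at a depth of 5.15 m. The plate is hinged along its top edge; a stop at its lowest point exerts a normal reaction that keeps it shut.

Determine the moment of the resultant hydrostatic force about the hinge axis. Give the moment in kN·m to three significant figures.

γ = 0.852 × 9.81 = 8.35812 kN/m³.
With the apex down, the centroid sits h/3 = 1/3 = 0.333333 m below the base (the top edge), so the centroid depth is h_c = 5.15 + 0.333333 = 5.48333 m.
A = ½ × 2 × 1 = 1 m².
Resultant F = γ·h_c·A = 8.35812 × 5.48333 × 1 = 45.8303 kN.
I_c = b·h³/36 = 2 × 1³/36 = 0.0555556 m⁴.
Centre of pressure: y_p = y_c + I_c/(y_c·A) = 5.48333 + 0.0555556/(5.48333 × 1) = 5.48333 + 0.0101317 = 5.49346 m along the plane.
The resultant acts 0.333333 + 0.0101317 = 0.343465 m (along the plate) below the hinge at the top edge, so the moment about the hinge is M = F × 0.343465 = 45.8303 × 0.343465 = 15.7411 kN·m.

M ≈ 15.7 kN·m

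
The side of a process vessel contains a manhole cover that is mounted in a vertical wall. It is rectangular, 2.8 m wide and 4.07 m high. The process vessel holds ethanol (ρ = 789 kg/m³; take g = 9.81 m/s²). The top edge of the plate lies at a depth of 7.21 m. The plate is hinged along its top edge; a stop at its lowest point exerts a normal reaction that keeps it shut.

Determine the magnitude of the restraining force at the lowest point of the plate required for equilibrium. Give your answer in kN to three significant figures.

γ = ρg = 789 × 9.81 / 1000 = 7.74009 kN/m³.
The centroid lies 4.07/2 = 2.035 m below the top edge, so the centroid depth is h_c = 7.21 + 2.035 = 9.245 m.
A = 2.8 × 4.07 = 11.396 m².
Resultant F = γ·h_c·A = 7.74009 × 9.245 × 11.396 = 815.465 kN.
I_c = b·h³/12 = 2.8 × 4.07³/12 = 15.7311 m⁴.
Centre of pressure: y_p = y_c + I_c/(y_c·A) = 9.245 + 15.7311/(9.245 × 11.396) = 9.245 + 0.149314 = 9.39431 m along the plane.
The resultant acts 2.035 + 0.149314 = 2.18431 m (along the plate) below the hinge at the top edge, so the moment about the hinge is M = F × 2.18431 = 815.465 × 2.18431 = 1781.23 kN·m.
A normal force at the bottom, 4.07 m from the hinge, must supply this moment: P = 1781.23/4.07 = 437.649 kN.

P ≈ 438 kN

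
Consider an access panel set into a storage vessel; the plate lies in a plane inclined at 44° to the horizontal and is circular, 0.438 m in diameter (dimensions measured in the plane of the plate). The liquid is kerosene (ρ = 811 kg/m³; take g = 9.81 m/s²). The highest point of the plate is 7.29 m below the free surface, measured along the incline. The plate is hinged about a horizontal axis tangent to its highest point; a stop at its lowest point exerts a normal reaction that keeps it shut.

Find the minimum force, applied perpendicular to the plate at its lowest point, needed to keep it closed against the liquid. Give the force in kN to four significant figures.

P ≈ 3.149 kN

γ = ρg = 811 × 9.81 / 1000 = 7.95591 kN/m³.
Let θ = 44° be the plate's angle to the horizontal; measure y along the incline from where the plane meets the free surface. Vertical depth h = y·sinθ with sinθ = 0.694658.
The centroid is at the centre, 0.219 m below the top of the plate, so y_c = 7.29 + 0.219 = 7.509 m and h_c = 7.509 × 0.694658 = 5.21619 m.
A = π(0.219)² = 0.150674 m².
Resultant F = γ·h_c·A = 7.95591 × 5.21619 × 0.150674 = 6.2529 kN.
I_c = πr⁴/4 = π × 0.219⁴/4 = 0.00180662 m⁴.
Centre of pressure: y_p = y_c + I_c/(y_c·A) = 7.509 + 0.00180662/(7.509 × 0.150674) = 7.509 + 0.00159678 = 7.5106 m along the plane.
The resultant acts 0.219 + 0.00159678 = 0.220597 m (along the plate) below the hinge at the top edge, so the moment about the hinge is M = F × 0.220597 = 6.2529 × 0.220597 = 1.37937 kN·m.
A normal force at the bottom, 0.438 m from the hinge, must supply this moment: P = 1.37937/0.438 = 3.14925 kN.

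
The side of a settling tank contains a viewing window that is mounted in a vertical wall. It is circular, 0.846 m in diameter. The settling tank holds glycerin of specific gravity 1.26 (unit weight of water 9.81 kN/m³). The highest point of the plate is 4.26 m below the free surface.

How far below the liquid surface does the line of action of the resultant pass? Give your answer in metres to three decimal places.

γ = 1.26 × 9.81 = 12.3606 kN/m³.
The centroid is at the centre, 0.423 m below the top of the plate, so the centroid depth is h_c = 4.26 + 0.423 = 4.683 m.
A = π(0.423)² = 0.562122 m².
Resultant F = γ·h_c·A = 12.3606 × 4.683 × 0.562122 = 32.5383 kN.
I_c = πr⁴/4 = π × 0.423⁴/4 = 0.025145 m⁴.
Centre of pressure: y_p = y_c + I_c/(y_c·A) = 4.683 + 0.025145/(4.683 × 0.562122) = 4.683 + 0.00955206 = 4.69255 m along the plane.

h_p = 4.693 m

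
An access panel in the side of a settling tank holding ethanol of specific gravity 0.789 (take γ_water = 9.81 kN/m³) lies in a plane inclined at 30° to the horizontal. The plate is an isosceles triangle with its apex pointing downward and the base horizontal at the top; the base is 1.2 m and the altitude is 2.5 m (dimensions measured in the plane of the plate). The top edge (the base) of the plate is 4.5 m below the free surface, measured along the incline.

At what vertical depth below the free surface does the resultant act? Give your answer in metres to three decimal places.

γ = 0.789 × 9.81 = 7.74009 kN/m³.
Let θ = 30° be the plate's angle to the horizontal; measure y along the incline from where the plane meets the free surface. Vertical depth h = y·sinθ with sinθ = 0.500000.
With the apex down, the centroid sits h/3 = 2.5/3 = 0.833333 m below the base (the top edge), so y_c = 4.5 + 0.833333 = 5.33333 m and h_c = 5.33333 × 0.500000 = 2.66667 m.
A = ½ × 1.2 × 2.5 = 1.5 m².
Resultant F = γ·h_c·A = 7.74009 × 2.66667 × 1.5 = 30.9604 kN.
I_c = b·h³/36 = 1.2 × 2.5³/36 = 0.520833 m⁴.
Centre of pressure: y_p = y_c + I_c/(y_c·A) = 5.33333 + 0.520833/(5.33333 × 1.5) = 5.33333 + 0.0651042 = 5.39843 m along the plane.
Vertically, h_p = y_p·sinθ = 5.39843 × 0.500000 = 2.69922 m.

h_p = 2.699 m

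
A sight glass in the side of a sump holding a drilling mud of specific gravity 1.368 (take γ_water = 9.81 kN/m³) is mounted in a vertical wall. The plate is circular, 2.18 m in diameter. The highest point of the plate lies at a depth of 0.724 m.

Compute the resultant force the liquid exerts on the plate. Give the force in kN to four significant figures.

F ≈ 90.86 kN

γ = 1.368 × 9.81 = 13.42008 kN/m³.
The centroid is at the centre, 1.09 m below the top of the plate, so the centroid depth is h_c = 0.724 + 1.09 = 1.814 m.
A = π(1.09)² = 3.73253 m².
Resultant F = γ·h_c·A = 13.42008 × 1.814 × 3.73253 = 90.8648 kN.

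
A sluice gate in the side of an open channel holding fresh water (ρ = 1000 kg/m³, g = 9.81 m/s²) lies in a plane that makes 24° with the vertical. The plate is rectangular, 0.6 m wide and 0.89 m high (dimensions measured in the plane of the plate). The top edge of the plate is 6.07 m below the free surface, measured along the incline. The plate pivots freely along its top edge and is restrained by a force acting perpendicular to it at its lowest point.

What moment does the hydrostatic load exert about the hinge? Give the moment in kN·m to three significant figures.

γ = ρg = 1000 × 9.81 = 9810 N/m³ = 9.81 kN/m³.
The plate makes 24° with the vertical, i.e. θ = 90° − 24° = 66° to the horizontal. Measuring y along the incline from the free-surface line, vertical depth h = y·sinθ with sinθ = 0.913545.
The centroid lies 0.89/2 = 0.445 m below the top edge, so y_c = 6.07 + 0.445 = 6.515 m and h_c = 6.515 × 0.913545 = 5.95175 m.
A = 0.6 × 0.89 = 0.534 m².
Resultant F = γ·h_c·A = 9.81 × 5.95175 × 0.534 = 31.1785 kN.
I_c = b·h³/12 = 0.6 × 0.89³/12 = 0.0352485 m⁴.
Centre of pressure: y_p = y_c + I_c/(y_c·A) = 6.515 + 0.0352485/(6.515 × 0.534) = 6.515 + 0.0101318 = 6.52513 m along the plane.
The resultant acts 0.445 + 0.0101318 = 0.455132 m (along the plate) below the hinge at the top edge, so the moment about the hinge is M = F × 0.455132 = 31.1785 × 0.455132 = 14.1903 kN·m.

M ≈ 14.2 kN·m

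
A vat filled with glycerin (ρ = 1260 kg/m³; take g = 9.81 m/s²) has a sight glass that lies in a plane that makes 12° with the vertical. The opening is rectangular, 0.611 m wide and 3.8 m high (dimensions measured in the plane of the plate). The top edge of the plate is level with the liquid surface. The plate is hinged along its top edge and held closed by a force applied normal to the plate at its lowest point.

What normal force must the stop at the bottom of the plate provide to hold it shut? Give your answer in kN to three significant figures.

γ = ρg = 1260 × 9.81 / 1000 = 12.3606 kN/m³.
The plate makes 12° with the vertical, i.e. θ = 90° − 12° = 78° to the horizontal. Measuring y along the incline from the free-surface line, vertical depth h = y·sinθ with sinθ = 0.978148.
The centroid lies 3.8/2 = 1.9 m below the top edge, so y_c = 1.9 m and h_c = 1.9 × 0.978148 = 1.85848 m.
A = 0.611 × 3.8 = 2.3218 m².
Resultant F = γ·h_c·A = 12.3606 × 1.85848 × 2.3218 = 53.3362 kN.
I_c = b·h³/12 = 0.611 × 3.8³/12 = 2.7939 m⁴.
Centre of pressure: y_p = y_c + I_c/(y_c·A) = 1.9 + 2.7939/(1.9 × 2.3218) = 1.9 + 0.633333 = 2.53333 m along the plane.
The resultant acts 1.9 + 0.633333 = 2.53333 m (along the plate) below the hinge at the top edge, so the moment about the hinge is M = F × 2.53333 = 53.3362 × 2.53333 = 135.118 kN·m.
A normal force at the bottom, 3.8 m from the hinge, must supply this moment: P = 135.118/3.8 = 35.5574 kN.

P ≈ 35.6 kN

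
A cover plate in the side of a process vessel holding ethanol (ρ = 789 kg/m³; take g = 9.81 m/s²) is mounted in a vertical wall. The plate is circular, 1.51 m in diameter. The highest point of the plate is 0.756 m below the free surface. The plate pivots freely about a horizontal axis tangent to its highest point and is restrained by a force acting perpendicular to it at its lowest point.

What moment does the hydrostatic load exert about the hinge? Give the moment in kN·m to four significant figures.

M ≈ 17.79 kN·m

γ = ρg = 789 × 9.81 / 1000 = 7.74009 kN/m³.
The centroid is at the centre, 0.755 m below the top of the plate, so the centroid depth is h_c = 0.756 + 0.755 = 1.511 m.
A = π(0.755)² = 1.79079 m².
Resultant F = γ·h_c·A = 7.74009 × 1.511 × 1.79079 = 20.9438 kN.
I_c = πr⁴/4 = π × 0.755⁴/4 = 0.255198 m⁴.
Centre of pressure: y_p = y_c + I_c/(y_c·A) = 1.511 + 0.255198/(1.511 × 1.79079) = 1.511 + 0.0943123 = 1.60531 m along the plane.
The resultant acts 0.755 + 0.0943123 = 0.849312 m (along the plate) below the hinge at the top edge, so the moment about the hinge is M = F × 0.849312 = 20.9438 × 0.849312 = 17.7878 kN·m.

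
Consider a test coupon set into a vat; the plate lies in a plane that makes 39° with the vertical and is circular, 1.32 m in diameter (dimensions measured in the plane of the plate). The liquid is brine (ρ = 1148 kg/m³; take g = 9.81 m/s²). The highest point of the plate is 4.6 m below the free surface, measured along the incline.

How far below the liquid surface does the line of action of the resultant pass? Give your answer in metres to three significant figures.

γ = ρg = 1148 × 9.81 / 1000 = 11.26188 kN/m³.
The plate makes 39° with the vertical, i.e. θ = 90° − 39° = 51° to the horizontal. Measuring y along the incline from the free-surface line, vertical depth h = y·sinθ with sinθ = 0.777146.
The centroid is at the centre, 0.66 m below the top of the plate, so y_c = 4.6 + 0.66 = 5.26 m and h_c = 5.26 × 0.777146 = 4.08779 m.
A = π(0.66)² = 1.36848 m².
Resultant F = γ·h_c·A = 11.26188 × 4.08779 × 1.36848 = 62.9996 kN.
I_c = πr⁴/4 = π × 0.66⁴/4 = 0.149027 m⁴.
Centre of pressure: y_p = y_c + I_c/(y_c·A) = 5.26 + 0.149027/(5.26 × 1.36848) = 5.26 + 0.0207034 = 5.2807 m along the plane.
Vertically, h_p = y_p·sinθ = 5.2807 × 0.777146 = 4.10387 m.

h_p = 4.10 m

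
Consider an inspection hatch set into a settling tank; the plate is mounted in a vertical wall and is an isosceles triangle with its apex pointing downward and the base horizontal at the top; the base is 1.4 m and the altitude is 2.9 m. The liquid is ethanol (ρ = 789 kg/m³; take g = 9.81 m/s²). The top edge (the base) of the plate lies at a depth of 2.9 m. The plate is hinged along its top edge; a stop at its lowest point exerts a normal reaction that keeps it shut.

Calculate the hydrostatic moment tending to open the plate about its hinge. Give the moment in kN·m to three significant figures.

γ = ρg = 789 × 9.81 / 1000 = 7.74009 kN/m³.
With the apex down, the centroid sits h/3 = 2.9/3 = 0.966667 m below the base (the top edge), so the centroid depth is h_c = 2.9 + 0.966667 = 3.86667 m.
A = ½ × 1.4 × 2.9 = 2.03 m².
Resultant F = γ·h_c·A = 7.74009 × 3.86667 × 2.03 = 60.7546 kN.
I_c = b·h³/36 = 1.4 × 2.9³/36 = 0.948461 m⁴.
Centre of pressure: y_p = y_c + I_c/(y_c·A) = 3.86667 + 0.948461/(3.86667 × 2.03) = 3.86667 + 0.120833 = 3.9875 m along the plane.
The resultant acts 0.966667 + 0.120833 = 1.0875 m (along the plate) below the hinge at the top edge, so the moment about the hinge is M = F × 1.0875 = 60.7546 × 1.0875 = 66.0706 kN·m.

M ≈ 66.1 kN·m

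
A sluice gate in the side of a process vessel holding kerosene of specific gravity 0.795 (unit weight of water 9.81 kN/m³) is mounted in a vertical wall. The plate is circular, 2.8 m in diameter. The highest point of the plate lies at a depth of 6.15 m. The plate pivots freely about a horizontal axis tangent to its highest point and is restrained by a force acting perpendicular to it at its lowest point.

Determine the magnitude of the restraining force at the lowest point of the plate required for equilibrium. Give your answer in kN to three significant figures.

P ≈ 190 kN

γ = 0.795 × 9.81 = 7.79895 kN/m³.
The centroid is at the centre, 1.4 m below the top of the plate, so the centroid depth is h_c = 6.15 + 1.4 = 7.55 m.
A = π(1.4)² = 6.15752 m².
Resultant F = γ·h_c·A = 7.79895 × 7.55 × 6.15752 = 362.568 kN.
I_c = πr⁴/4 = π × 1.4⁴/4 = 3.01719 m⁴.
Centre of pressure: y_p = y_c + I_c/(y_c·A) = 7.55 + 3.01719/(7.55 × 6.15752) = 7.55 + 0.0649008 = 7.6149 m along the plane.
The resultant acts 1.4 + 0.0649008 = 1.4649 m (along the plate) below the hinge at the top edge, so the moment about the hinge is M = F × 1.4649 = 362.568 × 1.4649 = 531.126 kN·m.
A normal force at the bottom, 2.8 m from the hinge, must supply this moment: P = 531.126/2.8 = 189.688 kN.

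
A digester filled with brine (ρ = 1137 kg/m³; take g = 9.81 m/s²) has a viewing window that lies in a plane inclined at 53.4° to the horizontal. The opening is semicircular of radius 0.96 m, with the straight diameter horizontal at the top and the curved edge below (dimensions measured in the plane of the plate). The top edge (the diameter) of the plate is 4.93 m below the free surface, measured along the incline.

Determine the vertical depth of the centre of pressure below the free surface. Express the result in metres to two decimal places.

h_p = 4.29 m

γ = ρg = 1137 × 9.81 / 1000 = 11.15397 kN/m³.
Let θ = 53.4° be the plate's angle to the horizontal; measure y along the incline from where the plane meets the free surface. Vertical depth h = y·sinθ with sinθ = 0.802817.
The centroid of a semicircle lies 4r/(3π) = 0.407437 m from the diameter, here below the top edge, so y_c = 4.93 + 0.407437 = 5.33744 m and h_c = 5.33744 × 0.802817 = 4.28499 m.
A = πr²/2 = π × 0.96²/2 = 1.44765 m².
Resultant F = γ·h_c·A = 11.15397 × 4.28499 × 1.44765 = 69.1899 kN.
I_c = (π/8 − 8/(9π))·r⁴ = 0.109757 × 0.96⁴ = 0.0932217 m⁴.
Centre of pressure: y_p = y_c + I_c/(y_c·A) = 5.33744 + 0.0932217/(5.33744 × 1.44765) = 5.33744 + 0.0120648 = 5.3495 m along the plane.
Vertically, h_p = y_p·sinθ = 5.3495 × 0.802817 = 4.29467 m.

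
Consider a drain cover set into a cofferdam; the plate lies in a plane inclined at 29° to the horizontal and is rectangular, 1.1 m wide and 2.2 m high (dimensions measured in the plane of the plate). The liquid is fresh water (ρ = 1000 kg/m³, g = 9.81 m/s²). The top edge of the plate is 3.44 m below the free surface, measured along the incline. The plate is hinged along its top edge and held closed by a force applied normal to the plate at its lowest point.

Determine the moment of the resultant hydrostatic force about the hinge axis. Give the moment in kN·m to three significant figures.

M ≈ 62.1 kN·m

γ = ρg = 1000 × 9.81 = 9810 N/m³ = 9.81 kN/m³.
Let θ = 29° be the plate's angle to the horizontal; measure y along the incline from where the plane meets the free surface. Vertical depth h = y·sinθ with sinθ = 0.484810.
The centroid lies 2.2/2 = 1.1 m below the top edge, so y_c = 3.44 + 1.1 = 4.54 m and h_c = 4.54 × 0.484810 = 2.20104 m.
A = 1.1 × 2.2 = 2.42 m².
Resultant F = γ·h_c·A = 9.81 × 2.20104 × 2.42 = 52.2531 kN.
I_c = b·h³/12 = 1.1 × 2.2³/12 = 0.976067 m⁴.
Centre of pressure: y_p = y_c + I_c/(y_c·A) = 4.54 + 0.976067/(4.54 × 2.42) = 4.54 + 0.08884 = 4.62884 m along the plane.
The resultant acts 1.1 + 0.08884 = 1.18884 m (along the plate) below the hinge at the top edge, so the moment about the hinge is M = F × 1.18884 = 52.2531 × 1.18884 = 62.1206 kN·m.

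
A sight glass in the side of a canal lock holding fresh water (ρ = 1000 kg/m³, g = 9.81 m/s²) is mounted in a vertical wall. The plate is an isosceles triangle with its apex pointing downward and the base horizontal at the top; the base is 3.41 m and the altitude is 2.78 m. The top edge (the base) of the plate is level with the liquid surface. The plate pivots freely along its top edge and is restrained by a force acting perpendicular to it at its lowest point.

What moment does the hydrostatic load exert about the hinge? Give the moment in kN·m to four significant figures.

γ = ρg = 1000 × 9.81 = 9810 N/m³ = 9.81 kN/m³.
With the apex down, the centroid sits h/3 = 2.78/3 = 0.926667 m below the base (the top edge), so the centroid depth is h_c = 0.926667 m.
A = ½ × 3.41 × 2.78 = 4.7399 m².
Resultant F = γ·h_c·A = 9.81 × 0.926667 × 4.7399 = 43.0886 kN.
I_c = b·h³/36 = 3.41 × 2.78³/36 = 2.0351 m⁴.
Centre of pressure: y_p = y_c + I_c/(y_c·A) = 0.926667 + 2.0351/(0.926667 × 4.7399) = 0.926667 + 0.463333 = 1.39 m along the plane.
The resultant acts 0.926667 + 0.463333 = 1.39 m (along the plate) below the hinge at the top edge, so the moment about the hinge is M = F × 1.39 = 43.0886 × 1.39 = 59.8932 kN·m.

M ≈ 59.89 kN·m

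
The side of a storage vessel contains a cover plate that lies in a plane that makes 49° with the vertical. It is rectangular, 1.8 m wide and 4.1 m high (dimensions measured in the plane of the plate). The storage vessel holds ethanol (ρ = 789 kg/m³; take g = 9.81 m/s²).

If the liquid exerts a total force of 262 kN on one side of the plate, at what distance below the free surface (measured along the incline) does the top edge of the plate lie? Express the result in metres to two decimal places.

γ = ρg = 789 × 9.81 / 1000 = 7.74009 kN/m³.
A = 1.8 × 4.1 = 7.38 m².
From F = γ·h_c·A, the centroid depth is h_c = 262/(7.74009 × 7.38) = 4.58669 m.
The plate makes 49° with the vertical, i.e. θ = 90° − 49° = 41° to the horizontal. Measuring y along the incline from the free-surface line, vertical depth h = y·sinθ with sinθ = 0.656059.
Along the incline, y_c = h_c/sinθ = 4.58669/0.656059 = 6.99128 m.
The centroid lies 4.1/2 = 2.05 m below the top edge, so the top edge sits at y_top = 6.99128 − 2.05 = 4.94128 m along the incline.

y_top ≈ 4.94 m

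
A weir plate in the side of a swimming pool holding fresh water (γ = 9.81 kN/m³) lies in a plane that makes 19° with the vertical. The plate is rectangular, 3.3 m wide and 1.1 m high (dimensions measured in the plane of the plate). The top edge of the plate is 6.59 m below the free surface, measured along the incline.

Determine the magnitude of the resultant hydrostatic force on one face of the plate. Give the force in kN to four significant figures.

F ≈ 240.4 kN

γ = 9.81 kN/m³.
The plate makes 19° with the vertical, i.e. θ = 90° − 19° = 71° to the horizontal. Measuring y along the incline from the free-surface line, vertical depth h = y·sinθ with sinθ = 0.945519.
The centroid lies 1.1/2 = 0.55 m below the top edge, so y_c = 6.59 + 0.55 = 7.14 m and h_c = 7.14 × 0.945519 = 6.75101 m.
A = 3.3 × 1.1 = 3.63 m².
Resultant F = γ·h_c·A = 9.81 × 6.75101 × 3.63 = 240.405 kN.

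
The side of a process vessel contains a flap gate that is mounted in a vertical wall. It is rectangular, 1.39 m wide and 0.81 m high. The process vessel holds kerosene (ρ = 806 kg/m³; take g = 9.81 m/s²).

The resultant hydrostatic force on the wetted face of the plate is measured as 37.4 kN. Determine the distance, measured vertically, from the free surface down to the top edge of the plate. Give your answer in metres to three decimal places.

γ = ρg = 806 × 9.81 / 1000 = 7.90686 kN/m³.
A = 1.39 × 0.81 = 1.1259 m².
From F = γ·h_c·A, the centroid depth is h_c = 37.4/(7.90686 × 1.1259) = 4.20115 m.
The centroid lies 0.81/2 = 0.405 m below the top edge, so the top edge sits at h_top = 4.20115 − 0.405 = 3.79615 m below the surface.

d_top ≈ 3.796 m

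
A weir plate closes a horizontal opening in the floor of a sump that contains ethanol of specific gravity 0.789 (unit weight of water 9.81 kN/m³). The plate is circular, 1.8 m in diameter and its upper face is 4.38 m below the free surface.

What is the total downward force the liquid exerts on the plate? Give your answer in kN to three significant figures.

F ≈ 86.3 kN

γ = 0.789 × 9.81 = 7.74009 kN/m³.
The plate is horizontal, so pressure is uniform at p = γ·h = 7.74009 × 4.38 = 33.9016 kN/m².
A = π(0.9)² = 2.54469 m².
F = p·A = 33.9016 × 2.54469 = 86.2691 kN.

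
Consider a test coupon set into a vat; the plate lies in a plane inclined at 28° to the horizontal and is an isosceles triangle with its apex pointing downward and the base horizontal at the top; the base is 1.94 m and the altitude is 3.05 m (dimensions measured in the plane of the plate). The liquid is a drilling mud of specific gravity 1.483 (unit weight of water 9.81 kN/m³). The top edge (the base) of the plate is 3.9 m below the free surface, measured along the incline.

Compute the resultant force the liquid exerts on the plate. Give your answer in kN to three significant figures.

F ≈ 99.3 kN

γ = 1.483 × 9.81 = 14.54823 kN/m³.
Let θ = 28° be the plate's angle to the horizontal; measure y along the incline from where the plane meets the free surface. Vertical depth h = y·sinθ with sinθ = 0.469472.
With the apex down, the centroid sits h/3 = 3.05/3 = 1.01667 m below the base (the top edge), so y_c = 3.9 + 1.01667 = 4.91667 m and h_c = 4.91667 × 0.469472 = 2.30824 m.
A = ½ × 1.94 × 3.05 = 2.9585 m².
Resultant F = γ·h_c·A = 14.54823 × 2.30824 × 2.9585 = 99.3488 kN.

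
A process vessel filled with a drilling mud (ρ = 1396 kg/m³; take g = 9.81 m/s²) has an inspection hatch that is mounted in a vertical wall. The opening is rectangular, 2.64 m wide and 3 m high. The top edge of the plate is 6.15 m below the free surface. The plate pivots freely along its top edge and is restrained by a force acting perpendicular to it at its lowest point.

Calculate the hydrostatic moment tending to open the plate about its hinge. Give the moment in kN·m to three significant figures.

M ≈ 1330 kN·m

γ = ρg = 1396 × 9.81 / 1000 = 13.69476 kN/m³.
The centroid lies 3/2 = 1.5 m below the top edge, so the centroid depth is h_c = 6.15 + 1.5 = 7.65 m.
A = 2.64 × 3 = 7.92 m².
Resultant F = γ·h_c·A = 13.69476 × 7.65 × 7.92 = 829.738 kN.
I_c = b·h³/12 = 2.64 × 3³/12 = 5.94 m⁴.
Centre of pressure: y_p = y_c + I_c/(y_c·A) = 7.65 + 5.94/(7.65 × 7.92) = 7.65 + 0.0980392 = 7.74804 m along the plane.
The resultant acts 1.5 + 0.0980392 = 1.59804 m (along the plate) below the hinge at the top edge, so the moment about the hinge is M = F × 1.59804 = 829.738 × 1.59804 = 1325.95 kN·m.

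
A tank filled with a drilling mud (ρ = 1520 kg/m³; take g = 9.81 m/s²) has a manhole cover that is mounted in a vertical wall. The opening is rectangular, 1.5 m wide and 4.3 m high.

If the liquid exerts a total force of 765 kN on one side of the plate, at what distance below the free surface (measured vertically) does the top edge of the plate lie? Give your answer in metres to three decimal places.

d_top ≈ 5.804 m

γ = ρg = 1520 × 9.81 / 1000 = 14.9112 kN/m³.
A = 1.5 × 4.3 = 6.45 m².
From F = γ·h_c·A, the centroid depth is h_c = 765/(14.9112 × 6.45) = 7.95406 m.
The centroid lies 4.3/2 = 2.15 m below the top edge, so the top edge sits at h_top = 7.95406 − 2.15 = 5.80406 m below the surface.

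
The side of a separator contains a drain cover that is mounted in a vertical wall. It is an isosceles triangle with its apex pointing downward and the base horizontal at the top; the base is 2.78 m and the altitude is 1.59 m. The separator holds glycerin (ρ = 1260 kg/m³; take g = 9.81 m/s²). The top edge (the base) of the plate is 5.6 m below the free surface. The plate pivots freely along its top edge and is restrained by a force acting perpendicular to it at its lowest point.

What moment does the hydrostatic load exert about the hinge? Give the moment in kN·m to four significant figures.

γ = ρg = 1260 × 9.81 / 1000 = 12.3606 kN/m³.
With the apex down, the centroid sits h/3 = 1.59/3 = 0.53 m below the base (the top edge), so the centroid depth is h_c = 5.6 + 0.53 = 6.13 m.
A = ½ × 2.78 × 1.59 = 2.2101 m².
Resultant F = γ·h_c·A = 12.3606 × 6.13 × 2.2101 = 167.46 kN.
I_c = b·h³/36 = 2.78 × 1.59³/36 = 0.310409 m⁴.
Centre of pressure: y_p = y_c + I_c/(y_c·A) = 6.13 + 0.310409/(6.13 × 2.2101) = 6.13 + 0.0229119 = 6.15291 m along the plane.
The resultant acts 0.53 + 0.0229119 = 0.552912 m (along the plate) below the hinge at the top edge, so the moment about the hinge is M = F × 0.552912 = 167.46 × 0.552912 = 92.5906 kN·m.

M ≈ 92.59 kN·m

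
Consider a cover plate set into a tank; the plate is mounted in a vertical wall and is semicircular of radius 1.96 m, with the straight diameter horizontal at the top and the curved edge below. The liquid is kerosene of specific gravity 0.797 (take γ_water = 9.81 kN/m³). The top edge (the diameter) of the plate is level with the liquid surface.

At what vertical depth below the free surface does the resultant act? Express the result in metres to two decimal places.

h_p = 1.15 m

γ = 0.797 × 9.81 = 7.81857 kN/m³.
The centroid of a semicircle lies 4r/(3π) = 0.83185 m from the diameter, here below the top edge, so the centroid depth is h_c = 0.83185 m.
A = πr²/2 = π × 1.96²/2 = 6.03437 m².
Resultant F = γ·h_c·A = 7.81857 × 0.83185 × 6.03437 = 39.2468 kN.
I_c = (π/8 − 8/(9π))·r⁴ = 0.109757 × 1.96⁴ = 1.61978 m⁴.
Centre of pressure: y_p = y_c + I_c/(y_c·A) = 0.83185 + 1.61978/(0.83185 × 6.03437) = 0.83185 + 0.322685 = 1.15454 m along the plane.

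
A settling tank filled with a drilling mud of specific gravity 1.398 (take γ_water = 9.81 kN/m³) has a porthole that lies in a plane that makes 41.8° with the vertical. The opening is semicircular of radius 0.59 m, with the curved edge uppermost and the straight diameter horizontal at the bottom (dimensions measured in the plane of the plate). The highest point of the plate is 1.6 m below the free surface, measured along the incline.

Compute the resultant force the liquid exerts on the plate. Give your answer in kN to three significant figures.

F ≈ 10.8 kN

γ = 1.398 × 9.81 = 13.71438 kN/m³.
The plate makes 41.8° with the vertical, i.e. θ = 90° − 41.8° = 48.2° to the horizontal. Measuring y along the incline from the free-surface line, vertical depth h = y·sinθ with sinθ = 0.745476.
The centroid lies 4r/(3π) = 0.250404 m above the diameter, so r − 4r/(3π) = 0.59 − 0.250404 = 0.339596 m below the topmost point, so y_c = 1.6 + 0.339596 = 1.9396 m and h_c = 1.9396 × 0.745476 = 1.44593 m.
A = πr²/2 = π × 0.59²/2 = 0.546794 m².
Resultant F = γ·h_c·A = 13.71438 × 1.44593 × 0.546794 = 10.8429 kN.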